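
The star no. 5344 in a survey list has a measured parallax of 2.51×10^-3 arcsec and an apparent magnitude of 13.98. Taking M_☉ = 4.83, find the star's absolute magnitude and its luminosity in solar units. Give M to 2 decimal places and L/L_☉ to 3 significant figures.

M ≈ 5.98; L/L_☉ ≈ 0.347

d = 1/p = 1/2.51×10^-3″ = 398.4 pc
M = m − 5 log₁₀ d + 5 = 13.98 − 5·2.6003 + 5 = 5.978
M − M_☉ = 5.978 − 4.83 = 1.148
L/L_☉ = 10^(−0.4 × 1.148) = 0.3473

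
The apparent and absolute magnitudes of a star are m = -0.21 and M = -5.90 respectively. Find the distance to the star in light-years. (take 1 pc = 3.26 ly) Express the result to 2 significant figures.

d ≈ 450 ly

Distance modulus: m − M = -0.21 − (-5.90) = 5.690
m − M = 5 log₁₀ d − 5
log₁₀ d = (m − M)/5 + 1 = 2.1380
d = 10^2.1380 = 137.4 pc
= 447.9 ly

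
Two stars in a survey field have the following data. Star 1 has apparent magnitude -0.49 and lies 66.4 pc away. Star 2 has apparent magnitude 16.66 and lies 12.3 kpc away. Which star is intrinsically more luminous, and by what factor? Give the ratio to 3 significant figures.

Star 1: M = m − 5 log₁₀ d + 5 = -0.49 − 5·1.8222 + 5 = -4.601
Star 2: d = 12.3 kpc = 12300 pc
Star 2: M = m − 5 log₁₀ d + 5 = 16.66 − 5·4.0899 + 5 = 1.210
ΔM = M_1 − M_2 = -4.601 − (1.210) = -5.811; smaller M is more luminous → Star 1.
L ratio = 10^(0.4 |ΔM|) = 10^2.325 = 211.1

Star 1 is more luminous, by a factor of 211.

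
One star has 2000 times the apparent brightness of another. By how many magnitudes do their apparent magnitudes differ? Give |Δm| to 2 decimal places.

|Δm| ≈ 8.25

Pogson: Δm = −2.5 log₁₀(ratio) = −2.5 log₁₀(2000) = −2.5 × 3.3010 = -8.253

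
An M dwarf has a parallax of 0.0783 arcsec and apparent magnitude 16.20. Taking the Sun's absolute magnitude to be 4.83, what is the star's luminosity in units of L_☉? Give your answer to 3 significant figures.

d = 1/p = 1/0.0783″ = 12.77 pc
M = m − 5 log₁₀ d + 5 = 16.20 − 5·1.1062 + 5 = 15.669
M − M_☉ = 15.669 − 4.83 = 10.839
L/L_☉ = 10^(−0.4 × 10.839) = 4.618×10^-5

L/L_☉ ≈ 4.62×10^-5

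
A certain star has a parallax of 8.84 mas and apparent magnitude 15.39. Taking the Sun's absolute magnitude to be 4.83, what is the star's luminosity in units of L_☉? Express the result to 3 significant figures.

L/L_☉ ≈ 7.64×10^-3

d = 1/p = 1000/8.84 mas = 113.1 pc
M = m − 5 log₁₀ d + 5 = 15.39 − 5·2.0535 + 5 = 10.122
M − M_☉ = 10.122 − 4.83 = 5.292
L/L_☉ = 10^(−0.4 × 5.292) = 7.640×10^-3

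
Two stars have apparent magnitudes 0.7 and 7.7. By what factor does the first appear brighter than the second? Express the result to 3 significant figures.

631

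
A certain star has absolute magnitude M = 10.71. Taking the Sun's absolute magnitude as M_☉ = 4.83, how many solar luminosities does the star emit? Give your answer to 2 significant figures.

M − M_☉ = 10.71 − 4.83 = 5.880
L/L_☉ = 10^(−0.4 (M − M_☉)) = 10^-2.352 = 4.446×10^-3

L/L_☉ ≈ 4.4×10^-3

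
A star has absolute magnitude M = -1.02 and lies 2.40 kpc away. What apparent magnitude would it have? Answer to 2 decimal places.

d = 2.40 kpc = 2400 pc
m = M + 5 log₁₀ d − 5 = -1.02 + 5·3.3802 − 5 = 10.881

m ≈ 10.88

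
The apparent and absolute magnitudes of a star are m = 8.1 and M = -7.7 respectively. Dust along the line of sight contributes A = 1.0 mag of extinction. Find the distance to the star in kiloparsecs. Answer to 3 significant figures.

m − M = 5 log₁₀(d/10 pc) + A  ⇒  8.1 − (-7.7) − 1.0 = 5 log₁₀(d/10)
14.800 = 5 log₁₀(d/10)
log₁₀ d = (m − M − A)/5 + 1 = 3.9600
d = 10^3.9600 = 9120 pc
= 9.120 kpc

d ≈ 9.12 kpc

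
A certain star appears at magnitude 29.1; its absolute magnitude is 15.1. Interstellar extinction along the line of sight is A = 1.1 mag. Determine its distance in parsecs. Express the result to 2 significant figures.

d ≈ 3800 pc

m − M = 5 log₁₀(d/10 pc) + A  ⇒  29.1 − (15.1) − 1.1 = 5 log₁₀(d/10)
12.900 = 5 log₁₀(d/10)
log₁₀ d = (m − M − A)/5 + 1 = 3.5800
d = 10^3.5800 = 3802 pc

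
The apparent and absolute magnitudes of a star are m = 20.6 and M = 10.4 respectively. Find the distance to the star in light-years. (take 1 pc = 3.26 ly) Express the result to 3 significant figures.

d ≈ 3570 ly

Distance modulus: m − M = 20.6 − (10.4) = 10.200
m − M = 5 log₁₀ d − 5
log₁₀ d = (m − M)/5 + 1 = 3.0400
d = 10^3.0400 = 1096 pc
= 3575 ly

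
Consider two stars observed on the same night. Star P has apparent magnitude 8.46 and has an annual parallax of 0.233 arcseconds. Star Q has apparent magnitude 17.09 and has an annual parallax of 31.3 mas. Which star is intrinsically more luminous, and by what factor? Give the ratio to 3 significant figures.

Star P: d = 1/p = 1/0.233″ = 4.292 pc
Star P: M = m − 5 log₁₀ d + 5 = 8.46 − 5·0.6326 + 5 = 10.297
Star Q: p = 31.3 mas = 0.0313″ → d = 1/p = 31.95 pc
Star Q: M = m − 5 log₁₀ d + 5 = 17.09 − 5·1.5045 + 5 = 14.568
ΔM = M_P − M_Q = 10.297 − (14.568) = -4.271; smaller M is more luminous → Star P.
L ratio = 10^(0.4 |ΔM|) = 10^1.708 = 51.09

Star P is more luminous, by a factor of 51.1.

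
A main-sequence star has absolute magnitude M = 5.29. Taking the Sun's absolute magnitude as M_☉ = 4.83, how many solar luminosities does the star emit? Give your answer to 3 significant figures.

L/L_☉ ≈ 0.655

M − M_☉ = 5.29 − 4.83 = 0.460
L/L_☉ = 10^(−0.4 (M − M_☉)) = 10^-0.184 = 0.6546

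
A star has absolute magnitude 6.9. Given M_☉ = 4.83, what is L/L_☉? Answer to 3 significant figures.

L/L_☉ ≈ 0.149

M − M_☉ = 6.9 − 4.83 = 2.070
L/L_☉ = 10^(−0.4 (M − M_☉)) = 10^-0.828 = 0.1486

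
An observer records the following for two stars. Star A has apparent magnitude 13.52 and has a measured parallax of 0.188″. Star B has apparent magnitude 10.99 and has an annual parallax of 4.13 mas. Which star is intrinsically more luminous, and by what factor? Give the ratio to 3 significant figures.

Star B is more luminous, by a factor of 21300.

Star A: d = 1/p = 1/0.188″ = 5.319 pc
Star A: M = m − 5 log₁₀ d + 5 = 13.52 − 5·0.7258 + 5 = 14.891
Star B: p = 4.13 mas = 4.13×10^-3″ → d = 1/p = 242.1 pc
Star B: M = m − 5 log₁₀ d + 5 = 10.99 − 5·2.3840 + 5 = 4.070
ΔM = M_A − M_B = 14.891 − (4.070) = 10.821; smaller M is more luminous → Star B.
L ratio = 10^(0.4 |ΔM|) = 10^4.328 = 21300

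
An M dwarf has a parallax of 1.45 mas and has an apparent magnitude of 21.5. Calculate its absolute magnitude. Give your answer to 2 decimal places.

M ≈ 12.31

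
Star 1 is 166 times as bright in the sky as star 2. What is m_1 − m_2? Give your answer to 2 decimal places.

Pogson: Δm = −2.5 log₁₀(ratio) = −2.5 log₁₀(166) = −2.5 × 2.2201 = -5.550
Star 1 is brighter, so it has the smaller magnitude: the difference is negative.

m_1 − m_2 ≈ -5.55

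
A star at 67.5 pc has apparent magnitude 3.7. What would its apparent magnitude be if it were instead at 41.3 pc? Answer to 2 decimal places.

m ≈ 2.63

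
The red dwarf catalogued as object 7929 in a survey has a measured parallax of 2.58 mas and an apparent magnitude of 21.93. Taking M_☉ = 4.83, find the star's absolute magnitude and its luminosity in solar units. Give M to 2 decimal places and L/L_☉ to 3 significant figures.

M ≈ 13.99; L/L_☉ ≈ 2.17×10^-4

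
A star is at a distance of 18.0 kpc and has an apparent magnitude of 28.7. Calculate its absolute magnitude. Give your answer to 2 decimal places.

d = 18.0 kpc = 18000 pc
5 log₁₀(d/10 pc) = 5 log₁₀(18000) − 5 = 16.276
M = m − 5 log₁₀(d/10) = 28.7 − 16.276 = 12.424

M ≈ 12.42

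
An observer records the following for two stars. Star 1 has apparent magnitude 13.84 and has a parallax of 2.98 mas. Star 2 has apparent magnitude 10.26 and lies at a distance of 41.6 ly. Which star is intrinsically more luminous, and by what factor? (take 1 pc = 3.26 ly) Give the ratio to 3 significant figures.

Star 1: p = 2.98 mas = 2.98×10^-3″ → d = 1/p = 335.6 pc
Star 1: M = m − 5 log₁₀ d + 5 = 13.84 − 5·2.5258 + 5 = 6.211
Star 2: d = 41.6 ly / 3.26 = 12.76 pc
Star 2: M = m − 5 log₁₀ d + 5 = 10.26 − 5·1.1059 + 5 = 9.731
ΔM = M_1 − M_2 = 6.211 − (9.731) = -3.520; smaller M is more luminous → Star 1.
L ratio = 10^(0.4 |ΔM|) = 10^1.408 = 25.58

Star 1 is more luminous, by a factor of 25.6.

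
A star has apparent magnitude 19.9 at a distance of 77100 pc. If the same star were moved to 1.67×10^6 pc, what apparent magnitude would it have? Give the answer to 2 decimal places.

m ≈ 26.58

Flux ∝ 1/d², so Δm = 5 log₁₀(d₂/d₁) = 5 log₁₀(1.67×10^6/77100) = 6.678
m₂ = m₁ + Δm = 19.9 + (6.678) = 26.578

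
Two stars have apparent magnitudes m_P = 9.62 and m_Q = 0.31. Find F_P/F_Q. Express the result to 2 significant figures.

F_P/F_Q ≈ 1.9×10^-4

Δm = 9.62 − (0.31) = 9.31
Flux ratio = 10^(−0.4 Δm) = 10^(−0.4 × 9.31) = 10^-3.724 = 1.888×10^-4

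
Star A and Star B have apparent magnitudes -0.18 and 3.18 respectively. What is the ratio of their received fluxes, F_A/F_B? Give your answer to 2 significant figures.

F_A/F_B ≈ 22

Δm = -0.18 − (3.18) = -3.36
Flux ratio = 10^(−0.4 Δm) = 10^(−0.4 × -3.36) = 10^1.344 = 22.08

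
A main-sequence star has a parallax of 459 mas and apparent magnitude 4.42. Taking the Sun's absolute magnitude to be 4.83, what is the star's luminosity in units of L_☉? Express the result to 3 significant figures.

L/L_☉ ≈ 0.0692

d = 1/p = 1000/459 mas = 2.179 pc
M = m − 5 log₁₀ d + 5 = 4.42 − 5·0.3382 + 5 = 7.729
M − M_☉ = 7.729 − 4.83 = 2.899
L/L_☉ = 10^(−0.4 × 2.899) = 0.06924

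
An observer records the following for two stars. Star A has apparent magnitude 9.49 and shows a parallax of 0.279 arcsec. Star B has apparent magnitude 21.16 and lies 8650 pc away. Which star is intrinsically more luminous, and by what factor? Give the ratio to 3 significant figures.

Star B is more luminous, by a factor of 125.

Star A: d = 1/p = 1/0.279″ = 3.584 pc
Star A: M = m − 5 log₁₀ d + 5 = 9.49 − 5·0.5544 + 5 = 11.718
Star B: M = m − 5 log₁₀ d + 5 = 21.16 − 5·3.9370 + 5 = 6.475
ΔM = M_A − M_B = 11.718 − (6.475) = 5.243; smaller M is more luminous → Star B.
L ratio = 10^(0.4 |ΔM|) = 10^2.097 = 125.1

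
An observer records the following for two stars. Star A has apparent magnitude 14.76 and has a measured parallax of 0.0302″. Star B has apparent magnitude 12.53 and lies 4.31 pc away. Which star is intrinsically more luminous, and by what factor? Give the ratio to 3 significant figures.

Star A is more luminous, by a factor of 7.57.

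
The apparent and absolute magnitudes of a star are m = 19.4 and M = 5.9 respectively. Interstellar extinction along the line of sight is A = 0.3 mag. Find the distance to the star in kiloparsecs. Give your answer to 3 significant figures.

d ≈ 4.37 kpc

m − M = 5 log₁₀(d/10 pc) + A  ⇒  19.4 − (5.9) − 0.3 = 5 log₁₀(d/10)
13.200 = 5 log₁₀(d/10)
log₁₀ d = (m − M − A)/5 + 1 = 3.6400
d = 10^3.6400 = 4365 pc
= 4.365 kpc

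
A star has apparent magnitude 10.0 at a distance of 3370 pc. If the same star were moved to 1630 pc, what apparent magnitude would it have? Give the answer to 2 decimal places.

m ≈ 8.42

Flux ∝ 1/d², so Δm = 5 log₁₀(d₂/d₁) = 5 log₁₀(1630/3370) = -1.577
m₂ = m₁ + Δm = 10.0 + (-1.577) = 8.423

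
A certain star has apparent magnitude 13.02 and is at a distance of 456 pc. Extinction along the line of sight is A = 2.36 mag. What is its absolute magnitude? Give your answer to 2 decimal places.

M ≈ 2.37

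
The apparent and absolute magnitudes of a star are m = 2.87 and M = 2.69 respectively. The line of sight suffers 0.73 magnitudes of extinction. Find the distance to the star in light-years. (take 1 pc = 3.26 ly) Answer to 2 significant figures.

d ≈ 25 ly

m − M = 5 log₁₀(d/10 pc) + A  ⇒  2.87 − (2.69) − 0.73 = 5 log₁₀(d/10)
-0.550 = 5 log₁₀(d/10)
log₁₀ d = (m − M − A)/5 + 1 = 0.8900
d = 10^0.8900 = 7.762 pc
= 25.31 ly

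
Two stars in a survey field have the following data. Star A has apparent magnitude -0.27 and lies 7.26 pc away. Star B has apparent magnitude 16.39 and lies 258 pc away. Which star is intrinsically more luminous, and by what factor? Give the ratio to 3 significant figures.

Star A: M = m − 5 log₁₀ d + 5 = -0.27 − 5·0.8609 + 5 = 0.425
Star B: M = m − 5 log₁₀ d + 5 = 16.39 − 5·2.4116 + 5 = 9.332
ΔM = M_A − M_B = 0.425 − (9.332) = -8.907; smaller M is more luminous → Star A.
L ratio = 10^(0.4 |ΔM|) = 10^3.563 = 3653

Star A is more luminous, by a factor of 3650.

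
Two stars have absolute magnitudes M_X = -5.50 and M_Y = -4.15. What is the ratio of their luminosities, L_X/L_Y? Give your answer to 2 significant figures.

L_X/L_Y ≈ 3.5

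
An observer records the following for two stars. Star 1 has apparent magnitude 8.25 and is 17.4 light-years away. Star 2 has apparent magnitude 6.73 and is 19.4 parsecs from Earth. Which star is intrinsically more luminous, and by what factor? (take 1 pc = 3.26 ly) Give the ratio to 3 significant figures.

Star 2 is more luminous, by a factor of 53.6.

Star 1: d = 17.4 ly / 3.26 = 5.337 pc
Star 1: M = m − 5 log₁₀ d + 5 = 8.25 − 5·0.7273 + 5 = 9.613
Star 2: M = m − 5 log₁₀ d + 5 = 6.73 − 5·1.2878 + 5 = 5.291
ΔM = M_1 − M_2 = 9.613 − (5.291) = 4.322; smaller M is more luminous → Star 2.
L ratio = 10^(0.4 |ΔM|) = 10^1.729 = 53.57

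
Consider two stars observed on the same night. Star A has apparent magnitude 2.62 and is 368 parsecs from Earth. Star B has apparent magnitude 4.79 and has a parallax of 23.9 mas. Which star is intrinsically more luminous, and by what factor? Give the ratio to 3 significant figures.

Star A: M = m − 5 log₁₀ d + 5 = 2.62 − 5·2.5658 + 5 = -5.209
Star B: p = 23.9 mas = 0.0239″ → d = 1/p = 41.84 pc
Star B: M = m − 5 log₁₀ d + 5 = 4.79 − 5·1.6216 + 5 = 1.682
ΔM = M_A − M_B = -5.209 − (1.682) = -6.891; smaller M is more luminous → Star A.
L ratio = 10^(0.4 |ΔM|) = 10^2.756 = 570.8

Star A is more luminous, by a factor of 571.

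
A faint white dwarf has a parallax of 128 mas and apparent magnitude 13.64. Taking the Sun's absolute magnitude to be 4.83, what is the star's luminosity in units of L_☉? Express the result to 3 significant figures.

d = 1/p = 1000/128 mas = 7.812 pc
M = m − 5 log₁₀ d + 5 = 13.64 − 5·0.8928 + 5 = 14.176
M − M_☉ = 14.176 − 4.83 = 9.346
L/L_☉ = 10^(−0.4 × 9.346) = 1.826×10^-4

L/L_☉ ≈ 1.83×10^-4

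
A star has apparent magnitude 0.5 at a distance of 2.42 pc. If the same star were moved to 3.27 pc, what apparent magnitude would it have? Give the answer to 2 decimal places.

m ≈ 1.15

Flux ∝ 1/d², so Δm = 5 log₁₀(d₂/d₁) = 5 log₁₀(3.27/2.42) = 0.654
m₂ = m₁ + Δm = 0.5 + (0.654) = 1.154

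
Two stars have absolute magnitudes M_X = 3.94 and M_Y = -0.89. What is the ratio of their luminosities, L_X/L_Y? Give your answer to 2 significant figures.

ΔM = M_X − M_Y = 4.83
L_X/L_Y = 10^(−0.4 ΔM) = 10^-1.932 = 0.01169

L_X/L_Y ≈ 0.012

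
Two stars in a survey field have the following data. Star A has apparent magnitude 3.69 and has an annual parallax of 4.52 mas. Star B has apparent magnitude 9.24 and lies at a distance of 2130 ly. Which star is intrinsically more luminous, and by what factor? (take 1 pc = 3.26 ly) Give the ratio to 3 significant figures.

Star A: p = 4.52 mas = 4.52×10^-3″ → d = 1/p = 221.2 pc
Star A: M = m − 5 log₁₀ d + 5 = 3.69 − 5·2.3449 + 5 = -3.034
Star B: d = 2130 ly / 3.26 = 653.4 pc
Star B: M = m − 5 log₁₀ d + 5 = 9.24 − 5·2.8152 + 5 = 0.164
ΔM = M_A − M_B = -3.034 − (0.164) = -3.198; smaller M is more luminous → Star A.
L ratio = 10^(0.4 |ΔM|) = 10^1.279 = 19.03

Star A is more luminous, by a factor of 19.0.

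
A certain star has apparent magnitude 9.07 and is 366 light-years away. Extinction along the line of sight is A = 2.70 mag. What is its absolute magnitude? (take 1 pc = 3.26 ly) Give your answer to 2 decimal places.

M ≈ 1.12

d = 366 ly / 3.26 = 112.3 pc
5 log₁₀(d/10 pc) = 5 log₁₀(112.3) − 5 = 5.251
M = m − 5 log₁₀(d/10) − A = 9.07 − 5.251 − 2.70 = 1.119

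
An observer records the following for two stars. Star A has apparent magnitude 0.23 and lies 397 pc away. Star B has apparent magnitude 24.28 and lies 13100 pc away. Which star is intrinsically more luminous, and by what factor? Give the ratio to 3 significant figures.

Star A is more luminous, by a factor of 3.83×10^6.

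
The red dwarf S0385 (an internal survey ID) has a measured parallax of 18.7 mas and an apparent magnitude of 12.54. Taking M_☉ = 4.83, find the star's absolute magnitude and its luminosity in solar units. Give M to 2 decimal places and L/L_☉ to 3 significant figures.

M ≈ 8.90; L/L_☉ ≈ 0.0236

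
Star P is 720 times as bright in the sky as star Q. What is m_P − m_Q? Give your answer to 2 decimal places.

m_P − m_Q ≈ -7.14

Pogson: Δm = −2.5 log₁₀(ratio) = −2.5 log₁₀(720) = −2.5 × 2.8573 = -7.143
Star P is brighter, so it has the smaller magnitude: the difference is negative.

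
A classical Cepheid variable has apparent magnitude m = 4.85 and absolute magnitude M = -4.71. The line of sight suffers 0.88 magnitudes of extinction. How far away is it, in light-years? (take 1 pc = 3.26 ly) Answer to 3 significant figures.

d ≈ 1780 ly

m − M = 5 log₁₀(d/10 pc) + A  ⇒  4.85 − (-4.71) − 0.88 = 5 log₁₀(d/10)
8.680 = 5 log₁₀(d/10)
log₁₀ d = (m − M − A)/5 + 1 = 2.7360
d = 10^2.7360 = 544.5 pc
= 1775 ly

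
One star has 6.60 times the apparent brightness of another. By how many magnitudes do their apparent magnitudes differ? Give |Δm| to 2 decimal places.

|Δm| ≈ 2.05

Pogson: Δm = −2.5 log₁₀(ratio) = −2.5 log₁₀(6.60) = −2.5 × 0.8195 = -2.049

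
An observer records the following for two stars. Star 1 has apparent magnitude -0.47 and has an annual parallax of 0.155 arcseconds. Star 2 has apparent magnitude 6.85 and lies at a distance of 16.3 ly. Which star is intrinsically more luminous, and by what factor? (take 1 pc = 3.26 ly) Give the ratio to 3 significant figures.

Star 1 is more luminous, by a factor of 1410.

Star 1: d = 1/p = 1/0.155″ = 6.452 pc
Star 1: M = m − 5 log₁₀ d + 5 = -0.47 − 5·0.8097 + 5 = 0.482
Star 2: d = 16.3 ly / 3.26 = 5.000 pc
Star 2: M = m − 5 log₁₀ d + 5 = 6.85 − 5·0.6990 + 5 = 8.355
ΔM = M_1 − M_2 = 0.482 − (8.355) = -7.873; smaller M is more luminous → Star 1.
L ratio = 10^(0.4 |ΔM|) = 10^3.149 = 1411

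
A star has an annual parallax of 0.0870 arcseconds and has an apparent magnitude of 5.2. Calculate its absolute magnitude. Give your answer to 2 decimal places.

M ≈ 4.90

d = 1/p = 1/0.0870″ = 11.49 pc
5 log₁₀(d/10 pc) = 5 log₁₀(11.49) − 5 = 0.302
M = m − 5 log₁₀(d/10) = 5.2 − 0.302 = 4.898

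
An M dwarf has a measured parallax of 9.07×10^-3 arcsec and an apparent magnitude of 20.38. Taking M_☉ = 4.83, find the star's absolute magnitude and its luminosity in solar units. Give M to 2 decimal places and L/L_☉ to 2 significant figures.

d = 1/p = 1/9.07×10^-3″ = 110.3 pc
M = m − 5 log₁₀ d + 5 = 20.38 − 5·2.0424 + 5 = 15.168
M − M_☉ = 15.168 − 4.83 = 10.338
L/L_☉ = 10^(−0.4 × 10.338) = 7.325×10^-5

M ≈ 15.17; L/L_☉ ≈ 7.3×10^-5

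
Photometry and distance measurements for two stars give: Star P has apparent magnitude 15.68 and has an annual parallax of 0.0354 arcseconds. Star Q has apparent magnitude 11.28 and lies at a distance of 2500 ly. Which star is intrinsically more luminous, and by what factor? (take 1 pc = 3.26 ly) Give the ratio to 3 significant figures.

Star P: d = 1/p = 1/0.0354″ = 28.25 pc
Star P: M = m − 5 log₁₀ d + 5 = 15.68 − 5·1.4510 + 5 = 13.425
Star Q: d = 2500 ly / 3.26 = 766.9 pc
Star Q: M = m − 5 log₁₀ d + 5 = 11.28 − 5·2.8847 + 5 = 1.856
ΔM = M_P − M_Q = 13.425 − (1.856) = 11.569; smaller M is more luminous → Star Q.
L ratio = 10^(0.4 |ΔM|) = 10^4.627 = 42410

Star Q is more luminous, by a factor of 42400.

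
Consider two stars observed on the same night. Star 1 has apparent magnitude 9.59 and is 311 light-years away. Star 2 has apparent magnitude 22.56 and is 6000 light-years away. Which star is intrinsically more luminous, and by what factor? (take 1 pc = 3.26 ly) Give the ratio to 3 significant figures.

Star 1: d = 311 ly / 3.26 = 95.40 pc
Star 1: M = m − 5 log₁₀ d + 5 = 9.59 − 5·1.9795 + 5 = 4.692
Star 2: d = 6000 ly / 3.26 = 1840 pc
Star 2: M = m − 5 log₁₀ d + 5 = 22.56 − 5·3.2649 + 5 = 11.235
ΔM = M_1 − M_2 = 4.692 − (11.235) = -6.543; smaller M is more luminous → Star 1.
L ratio = 10^(0.4 |ΔM|) = 10^2.617 = 414.2

Star 1 is more luminous, by a factor of 414.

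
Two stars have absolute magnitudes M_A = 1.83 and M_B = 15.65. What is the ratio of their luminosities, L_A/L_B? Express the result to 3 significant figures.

ΔM = M_A − M_B = -13.82
L_A/L_B = 10^(−0.4 ΔM) = 10^5.528 = 337300

L_A/L_B ≈ 337000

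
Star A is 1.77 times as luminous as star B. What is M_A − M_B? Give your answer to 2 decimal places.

M_A − M_B ≈ -0.62

Pogson: ΔM = −2.5 log₁₀(ratio) = −2.5 log₁₀(1.77) = −2.5 × 0.2480 = -0.620
Star A is brighter, so it has the smaller magnitude: the difference is negative.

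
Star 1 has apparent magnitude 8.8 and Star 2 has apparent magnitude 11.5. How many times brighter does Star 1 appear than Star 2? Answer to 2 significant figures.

Magnitude difference = -2.7
Flux ratio = 10^(−0.4 Δm) = 10^(−0.4 × -2.7) = 10^1.080 = 12.02

12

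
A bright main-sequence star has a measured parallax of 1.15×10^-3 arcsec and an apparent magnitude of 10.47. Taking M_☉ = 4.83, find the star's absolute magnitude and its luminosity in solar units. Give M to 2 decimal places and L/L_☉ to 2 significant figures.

M ≈ 0.77; L/L_☉ ≈ 42

d = 1/p = 1/1.15×10^-3″ = 869.6 pc
M = m − 5 log₁₀ d + 5 = 10.47 − 5·2.9393 + 5 = 0.773
M − M_☉ = 0.773 − 4.83 = -4.057
L/L_☉ = 10^(−0.4 × -4.057) = 41.94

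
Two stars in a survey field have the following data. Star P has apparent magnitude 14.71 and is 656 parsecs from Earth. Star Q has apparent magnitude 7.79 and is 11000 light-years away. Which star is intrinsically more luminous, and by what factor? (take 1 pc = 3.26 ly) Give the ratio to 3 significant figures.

Star Q is more luminous, by a factor of 15500.

Star P: M = m − 5 log₁₀ d + 5 = 14.71 − 5·2.8169 + 5 = 5.625
Star Q: d = 11000 ly / 3.26 = 3374 pc
Star Q: M = m − 5 log₁₀ d + 5 = 7.79 − 5·3.5282 + 5 = -4.851
ΔM = M_P − M_Q = 5.625 − (-4.851) = 10.476; smaller M is more luminous → Star Q.
L ratio = 10^(0.4 |ΔM|) = 10^4.191 = 15510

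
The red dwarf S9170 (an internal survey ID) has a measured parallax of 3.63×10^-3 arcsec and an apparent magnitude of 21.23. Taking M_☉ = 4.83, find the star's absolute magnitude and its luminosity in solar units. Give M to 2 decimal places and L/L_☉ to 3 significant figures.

d = 1/p = 1/3.63×10^-3″ = 275.5 pc
M = m − 5 log₁₀ d + 5 = 21.23 − 5·2.4401 + 5 = 14.030
M − M_☉ = 14.030 − 4.83 = 9.200
L/L_☉ = 10^(−0.4 × 9.200) = 2.090×10^-4

M ≈ 14.03; L/L_☉ ≈ 2.09×10^-4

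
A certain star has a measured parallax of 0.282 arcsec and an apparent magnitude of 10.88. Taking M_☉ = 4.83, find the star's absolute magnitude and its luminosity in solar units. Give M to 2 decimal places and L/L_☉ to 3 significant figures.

M ≈ 13.13; L/L_☉ ≈ 4.78×10^-4

d = 1/p = 1/0.282″ = 3.546 pc
M = m − 5 log₁₀ d + 5 = 10.88 − 5·0.5498 + 5 = 13.131
M − M_☉ = 13.131 − 4.83 = 8.301
L/L_☉ = 10^(−0.4 × 8.301) = 4.781×10^-4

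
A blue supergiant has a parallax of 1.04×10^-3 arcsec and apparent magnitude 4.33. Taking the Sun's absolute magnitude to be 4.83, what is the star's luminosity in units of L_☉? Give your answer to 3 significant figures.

d = 1/p = 1/1.04×10^-3″ = 961.5 pc
M = m − 5 log₁₀ d + 5 = 4.33 − 5·2.9830 + 5 = -5.585
M − M_☉ = -5.585 − 4.83 = -10.415
L/L_☉ = 10^(−0.4 × -10.415) = 14650

L/L_☉ ≈ 14700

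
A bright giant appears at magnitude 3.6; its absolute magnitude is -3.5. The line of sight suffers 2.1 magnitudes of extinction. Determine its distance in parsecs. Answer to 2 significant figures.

d ≈ 100 pc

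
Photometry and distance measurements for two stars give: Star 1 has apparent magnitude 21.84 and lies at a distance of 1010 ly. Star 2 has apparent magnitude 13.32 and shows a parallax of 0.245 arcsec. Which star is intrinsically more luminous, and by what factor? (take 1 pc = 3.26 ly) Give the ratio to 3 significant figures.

Star 1: d = 1010 ly / 3.26 = 309.8 pc
Star 1: M = m − 5 log₁₀ d + 5 = 21.84 − 5·2.4911 + 5 = 14.384
Star 2: d = 1/p = 1/0.245″ = 4.082 pc
Star 2: M = m − 5 log₁₀ d + 5 = 13.32 − 5·0.6108 + 5 = 15.266
ΔM = M_1 − M_2 = 14.384 − (15.266) = -0.881; smaller M is more luminous → Star 1.
L ratio = 10^(0.4 |ΔM|) = 10^0.353 = 2.252

Star 1 is more luminous, by a factor of 2.25.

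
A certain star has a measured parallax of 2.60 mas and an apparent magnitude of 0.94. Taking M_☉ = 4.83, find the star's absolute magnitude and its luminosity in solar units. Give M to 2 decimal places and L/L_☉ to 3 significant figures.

d = 1/p = 1000/2.60 mas = 384.6 pc
M = m − 5 log₁₀ d + 5 = 0.94 − 5·2.5850 + 5 = -6.985
M − M_☉ = -6.985 − 4.83 = -11.815
L/L_☉ = 10^(−0.4 × -11.815) = 53220

M ≈ -6.99; L/L_☉ ≈ 53200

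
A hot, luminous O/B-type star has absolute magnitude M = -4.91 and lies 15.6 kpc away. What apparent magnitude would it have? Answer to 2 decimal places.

d = 15.6 kpc = 15600 pc
m = M + 5 log₁₀ d − 5 = -4.91 + 5·4.1931 − 5 = 11.056

m ≈ 11.06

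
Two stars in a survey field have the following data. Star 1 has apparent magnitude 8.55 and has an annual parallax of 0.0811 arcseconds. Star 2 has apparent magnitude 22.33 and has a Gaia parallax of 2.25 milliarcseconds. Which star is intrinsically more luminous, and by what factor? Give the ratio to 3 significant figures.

Star 1 is more luminous, by a factor of 250.

Star 1: d = 1/p = 1/0.0811″ = 12.33 pc
Star 1: M = m − 5 log₁₀ d + 5 = 8.55 − 5·1.0910 + 5 = 8.095
Star 2: p = 2.25 mas = 2.25×10^-3″ → d = 1/p = 444.4 pc
Star 2: M = m − 5 log₁₀ d + 5 = 22.33 − 5·2.6478 + 5 = 14.091
ΔM = M_1 − M_2 = 8.095 − (14.091) = -5.996; smaller M is more luminous → Star 1.
L ratio = 10^(0.4 |ΔM|) = 10^2.398 = 250.2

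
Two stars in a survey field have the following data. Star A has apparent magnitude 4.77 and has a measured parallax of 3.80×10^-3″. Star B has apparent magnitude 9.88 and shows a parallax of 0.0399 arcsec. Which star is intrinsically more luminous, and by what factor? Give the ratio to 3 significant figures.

Star A is more luminous, by a factor of 12200.

Star A: d = 1/p = 1/3.80×10^-3″ = 263.2 pc
Star A: M = m − 5 log₁₀ d + 5 = 4.77 − 5·2.4202 + 5 = -2.331
Star B: d = 1/p = 1/0.0399″ = 25.06 pc
Star B: M = m − 5 log₁₀ d + 5 = 9.88 − 5·1.3990 + 5 = 7.885
ΔM = M_A − M_B = -2.331 − (7.885) = -10.216; smaller M is more luminous → Star A.
L ratio = 10^(0.4 |ΔM|) = 10^4.086 = 12200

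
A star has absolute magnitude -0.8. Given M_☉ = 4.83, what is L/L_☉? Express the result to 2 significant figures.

L/L_☉ ≈ 180

M − M_☉ = -0.8 − 4.83 = -5.630
L/L_☉ = 10^(−0.4 (M − M_☉)) = 10^2.252 = 178.6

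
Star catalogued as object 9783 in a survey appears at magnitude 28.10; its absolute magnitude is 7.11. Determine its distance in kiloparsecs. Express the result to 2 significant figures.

d ≈ 160 kpc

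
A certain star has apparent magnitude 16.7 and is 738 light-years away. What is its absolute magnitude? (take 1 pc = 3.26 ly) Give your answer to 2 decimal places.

d = 738 ly / 3.26 = 226.4 pc
5 log₁₀(d/10 pc) = 5 log₁₀(226.4) − 5 = 6.774
M = m − 5 log₁₀(d/10) = 16.7 − 6.774 = 9.926

M ≈ 9.93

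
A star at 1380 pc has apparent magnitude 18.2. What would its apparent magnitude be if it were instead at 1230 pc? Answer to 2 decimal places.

m ≈ 17.95

Flux ∝ 1/d², so Δm = 5 log₁₀(d₂/d₁) = 5 log₁₀(1230/1380) = -0.250
m₂ = m₁ + Δm = 18.2 + (-0.250) = 17.950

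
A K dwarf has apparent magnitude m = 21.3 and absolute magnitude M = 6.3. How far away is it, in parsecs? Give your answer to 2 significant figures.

d ≈ 10000 pc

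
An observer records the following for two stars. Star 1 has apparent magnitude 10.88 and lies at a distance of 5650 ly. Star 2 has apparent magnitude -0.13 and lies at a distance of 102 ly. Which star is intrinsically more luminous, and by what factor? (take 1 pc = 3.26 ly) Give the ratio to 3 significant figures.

Star 1: d = 5650 ly / 3.26 = 1733 pc
Star 1: M = m − 5 log₁₀ d + 5 = 10.88 − 5·3.2388 + 5 = -0.314
Star 2: d = 102 ly / 3.26 = 31.29 pc
Star 2: M = m − 5 log₁₀ d + 5 = -0.13 − 5·1.4954 + 5 = -2.607
ΔM = M_1 − M_2 = -0.314 − (-2.607) = 2.293; smaller M is more luminous → Star 2.
L ratio = 10^(0.4 |ΔM|) = 10^0.917 = 8.262

Star 2 is more luminous, by a factor of 8.26.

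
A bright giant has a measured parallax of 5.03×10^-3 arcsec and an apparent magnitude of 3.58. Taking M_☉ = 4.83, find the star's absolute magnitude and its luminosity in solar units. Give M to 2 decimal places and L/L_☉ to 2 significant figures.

d = 1/p = 1/5.03×10^-3″ = 198.8 pc
M = m − 5 log₁₀ d + 5 = 3.58 − 5·2.2984 + 5 = -2.912
M − M_☉ = -2.912 − 4.83 = -7.742
L/L_☉ = 10^(−0.4 × -7.742) = 1250

M ≈ -2.91; L/L_☉ ≈ 1200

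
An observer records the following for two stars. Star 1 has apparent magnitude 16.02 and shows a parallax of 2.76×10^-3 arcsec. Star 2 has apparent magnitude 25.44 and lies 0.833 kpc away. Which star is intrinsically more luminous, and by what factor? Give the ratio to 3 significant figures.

Star 1: d = 1/p = 1/2.76×10^-3″ = 362.3 pc
Star 1: M = m − 5 log₁₀ d + 5 = 16.02 − 5·2.5591 + 5 = 8.225
Star 2: d = 0.833 kpc = 833.0 pc
Star 2: M = m − 5 log₁₀ d + 5 = 25.44 − 5·2.9206 + 5 = 15.837
ΔM = M_1 − M_2 = 8.225 − (15.837) = -7.612; smaller M is more luminous → Star 1.
L ratio = 10^(0.4 |ΔM|) = 10^3.045 = 1109

Star 1 is more luminous, by a factor of 1110.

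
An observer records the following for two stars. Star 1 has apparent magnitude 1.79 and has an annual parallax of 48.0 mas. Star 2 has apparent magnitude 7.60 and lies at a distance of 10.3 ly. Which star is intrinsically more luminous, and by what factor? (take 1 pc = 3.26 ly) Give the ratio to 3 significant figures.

Star 1 is more luminous, by a factor of 9170.

Star 1: p = 48.0 mas = 0.0480″ → d = 1/p = 20.83 pc
Star 1: M = m − 5 log₁₀ d + 5 = 1.79 − 5·1.3188 + 5 = 0.196
Star 2: d = 10.3 ly / 3.26 = 3.160 pc
Star 2: M = m − 5 log₁₀ d + 5 = 7.60 − 5·0.4996 + 5 = 10.102
ΔM = M_1 − M_2 = 0.196 − (10.102) = -9.906; smaller M is more luminous → Star 1.
L ratio = 10^(0.4 |ΔM|) = 10^3.962 = 9168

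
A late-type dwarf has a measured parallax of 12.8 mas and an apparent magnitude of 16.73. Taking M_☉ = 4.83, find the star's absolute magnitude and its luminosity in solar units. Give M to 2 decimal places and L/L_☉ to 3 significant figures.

M ≈ 12.27; L/L_☉ ≈ 1.06×10^-3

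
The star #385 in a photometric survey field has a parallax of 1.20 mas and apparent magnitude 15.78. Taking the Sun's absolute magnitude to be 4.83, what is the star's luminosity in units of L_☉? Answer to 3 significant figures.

d = 1/p = 1000/1.20 mas = 833.3 pc
M = m − 5 log₁₀ d + 5 = 15.78 − 5·2.9208 + 5 = 6.176
M − M_☉ = 6.176 − 4.83 = 1.346
L/L_☉ = 10^(−0.4 × 1.346) = 0.2895

L/L_☉ ≈ 0.289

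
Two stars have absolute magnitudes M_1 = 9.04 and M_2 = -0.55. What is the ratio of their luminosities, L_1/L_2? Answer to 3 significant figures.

L_1/L_2 ≈ 1.46×10^-4

ΔM = M_1 − M_2 = 9.59
L_1/L_2 = 10^(−0.4 ΔM) = 10^-3.836 = 1.459×10^-4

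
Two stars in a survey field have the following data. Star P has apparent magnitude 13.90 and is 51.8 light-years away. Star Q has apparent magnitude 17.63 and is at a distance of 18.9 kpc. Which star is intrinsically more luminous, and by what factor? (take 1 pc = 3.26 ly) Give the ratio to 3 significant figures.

Star Q is more luminous, by a factor of 45600.

Star P: d = 51.8 ly / 3.26 = 15.89 pc
Star P: M = m − 5 log₁₀ d + 5 = 13.90 − 5·1.2011 + 5 = 12.894
Star Q: d = 18.9 kpc = 18900 pc
Star Q: M = m − 5 log₁₀ d + 5 = 17.63 − 5·4.2765 + 5 = 1.248
ΔM = M_P − M_Q = 12.894 − (1.248) = 11.647; smaller M is more luminous → Star Q.
L ratio = 10^(0.4 |ΔM|) = 10^4.659 = 45570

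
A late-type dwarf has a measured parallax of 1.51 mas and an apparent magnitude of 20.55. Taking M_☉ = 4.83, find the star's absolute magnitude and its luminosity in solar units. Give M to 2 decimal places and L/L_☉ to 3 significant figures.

d = 1/p = 1000/1.51 mas = 662.3 pc
M = m − 5 log₁₀ d + 5 = 20.55 − 5·2.8210 + 5 = 11.445
M − M_☉ = 11.445 − 4.83 = 6.615
L/L_☉ = 10^(−0.4 × 6.615) = 2.260×10^-3

M ≈ 11.44; L/L_☉ ≈ 2.26×10^-3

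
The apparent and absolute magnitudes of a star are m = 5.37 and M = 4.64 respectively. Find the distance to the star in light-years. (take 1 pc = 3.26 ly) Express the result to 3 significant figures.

μ = m − M = 0.730
m − M = 5 log₁₀ d − 5
log₁₀ d = (m − M)/5 + 1 = 1.1460
d = 10^1.1460 = 14.00 pc
= 45.63 ly

d ≈ 45.6 ly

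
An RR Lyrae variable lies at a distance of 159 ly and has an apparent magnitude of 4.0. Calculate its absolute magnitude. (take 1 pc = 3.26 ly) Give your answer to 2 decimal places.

M ≈ 0.56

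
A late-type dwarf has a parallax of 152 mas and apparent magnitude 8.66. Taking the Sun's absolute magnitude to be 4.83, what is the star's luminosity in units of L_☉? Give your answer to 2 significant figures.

d = 1/p = 1000/152 mas = 6.579 pc
M = m − 5 log₁₀ d + 5 = 8.66 − 5·0.8182 + 5 = 9.569
M − M_☉ = 9.569 − 4.83 = 4.739
L/L_☉ = 10^(−0.4 × 4.739) = 0.01271

L/L_☉ ≈ 0.013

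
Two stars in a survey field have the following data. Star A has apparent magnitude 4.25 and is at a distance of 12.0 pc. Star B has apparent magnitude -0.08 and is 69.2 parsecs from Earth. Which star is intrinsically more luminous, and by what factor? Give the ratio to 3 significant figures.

Star B is more luminous, by a factor of 1790.

Star A: M = m − 5 log₁₀ d + 5 = 4.25 − 5·1.0792 + 5 = 3.854
Star B: M = m − 5 log₁₀ d + 5 = -0.08 − 5·1.8401 + 5 = -4.281
ΔM = M_A − M_B = 3.854 − (-4.281) = 8.135; smaller M is more luminous → Star B.
L ratio = 10^(0.4 |ΔM|) = 10^3.254 = 1794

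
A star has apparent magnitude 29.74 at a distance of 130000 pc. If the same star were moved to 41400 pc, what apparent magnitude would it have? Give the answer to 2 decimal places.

m ≈ 27.26

Flux ∝ 1/d², so Δm = 5 log₁₀(d₂/d₁) = 5 log₁₀(41400/130000) = -2.485
m₂ = m₁ + Δm = 29.74 + (-2.485) = 27.255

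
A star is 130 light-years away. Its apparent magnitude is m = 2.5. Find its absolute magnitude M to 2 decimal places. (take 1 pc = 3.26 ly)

M ≈ -0.50

d = 130 ly / 3.26 = 39.88 pc
5 log₁₀(d/10 pc) = 5 log₁₀(39.88) − 5 = 3.004
M = m − 5 log₁₀(d/10) = 2.5 − 3.004 = -0.504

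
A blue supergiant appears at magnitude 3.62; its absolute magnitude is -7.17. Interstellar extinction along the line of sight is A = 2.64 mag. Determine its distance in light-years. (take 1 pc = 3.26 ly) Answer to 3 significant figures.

d ≈ 1390 ly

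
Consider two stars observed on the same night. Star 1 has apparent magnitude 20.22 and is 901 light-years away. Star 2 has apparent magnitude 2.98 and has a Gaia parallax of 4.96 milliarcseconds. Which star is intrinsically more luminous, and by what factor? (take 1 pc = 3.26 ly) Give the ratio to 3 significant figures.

Star 2 is more luminous, by a factor of 4.19×10^6.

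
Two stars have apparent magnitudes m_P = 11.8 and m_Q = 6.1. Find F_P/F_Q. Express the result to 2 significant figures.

F_P/F_Q ≈ 5.2×10^-3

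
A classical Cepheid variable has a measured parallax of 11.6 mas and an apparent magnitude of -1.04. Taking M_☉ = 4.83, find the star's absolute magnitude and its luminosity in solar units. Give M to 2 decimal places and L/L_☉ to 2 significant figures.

M ≈ -5.72; L/L_☉ ≈ 17000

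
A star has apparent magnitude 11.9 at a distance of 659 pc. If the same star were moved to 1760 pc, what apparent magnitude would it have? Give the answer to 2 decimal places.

m ≈ 14.03

Flux ∝ 1/d², so Δm = 5 log₁₀(d₂/d₁) = 5 log₁₀(1760/659) = 2.133
m₂ = m₁ + Δm = 11.9 + (2.133) = 14.033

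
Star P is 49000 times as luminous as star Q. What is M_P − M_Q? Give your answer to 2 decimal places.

M_P − M_Q ≈ -11.73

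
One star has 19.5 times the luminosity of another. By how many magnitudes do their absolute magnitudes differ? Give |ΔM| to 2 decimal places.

Pogson: ΔM = −2.5 log₁₀(ratio) = −2.5 log₁₀(19.5) = −2.5 × 1.2900 = -3.225

|ΔM| ≈ 3.23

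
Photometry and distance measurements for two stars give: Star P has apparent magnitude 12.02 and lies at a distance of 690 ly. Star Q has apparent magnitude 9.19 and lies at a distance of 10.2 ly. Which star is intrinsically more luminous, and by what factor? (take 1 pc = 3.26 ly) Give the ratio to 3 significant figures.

Star P is more luminous, by a factor of 338.

Star P: d = 690 ly / 3.26 = 211.7 pc
Star P: M = m − 5 log₁₀ d + 5 = 12.02 − 5·2.3256 + 5 = 5.392
Star Q: d = 10.2 ly / 3.26 = 3.129 pc
Star Q: M = m − 5 log₁₀ d + 5 = 9.19 − 5·0.4954 + 5 = 11.713
ΔM = M_P − M_Q = 5.392 − (11.713) = -6.321; smaller M is more luminous → Star P.
L ratio = 10^(0.4 |ΔM|) = 10^2.528 = 337.7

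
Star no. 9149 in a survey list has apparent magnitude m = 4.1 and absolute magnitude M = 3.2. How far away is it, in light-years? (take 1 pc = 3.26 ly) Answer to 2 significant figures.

d ≈ 49 ly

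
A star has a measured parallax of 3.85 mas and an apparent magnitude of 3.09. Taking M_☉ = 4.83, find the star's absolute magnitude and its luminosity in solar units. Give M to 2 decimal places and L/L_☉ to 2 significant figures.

d = 1/p = 1000/3.85 mas = 259.7 pc
M = m − 5 log₁₀ d + 5 = 3.09 − 5·2.4145 + 5 = -3.983
M − M_☉ = -3.983 − 4.83 = -8.813
L/L_☉ = 10^(−0.4 × -8.813) = 3350

M ≈ -3.98; L/L_☉ ≈ 3400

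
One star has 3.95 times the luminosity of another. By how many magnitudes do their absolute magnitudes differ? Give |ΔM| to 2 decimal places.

|ΔM| ≈ 1.49

Pogson: ΔM = −2.5 log₁₀(ratio) = −2.5 log₁₀(3.95) = −2.5 × 0.5966 = -1.491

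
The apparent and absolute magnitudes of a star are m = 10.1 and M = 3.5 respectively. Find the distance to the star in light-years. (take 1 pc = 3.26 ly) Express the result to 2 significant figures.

μ = m − M = 6.600
m − M = 5 log₁₀ d − 5
log₁₀ d = (m − M)/5 + 1 = 2.3200
d = 10^2.3200 = 208.9 pc
= 681.1 ly

d ≈ 680 ly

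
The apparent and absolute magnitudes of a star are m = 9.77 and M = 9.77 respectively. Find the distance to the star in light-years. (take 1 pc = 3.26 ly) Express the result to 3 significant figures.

Distance modulus: m − M = 9.77 − (9.77) = 0.000
m − M = 5 log₁₀ d − 5
log₁₀ d = (m − M)/5 + 1 = 1.0000
d = 10^1.0000 = 10.00 pc
= 32.60 ly

d ≈ 32.6 ly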